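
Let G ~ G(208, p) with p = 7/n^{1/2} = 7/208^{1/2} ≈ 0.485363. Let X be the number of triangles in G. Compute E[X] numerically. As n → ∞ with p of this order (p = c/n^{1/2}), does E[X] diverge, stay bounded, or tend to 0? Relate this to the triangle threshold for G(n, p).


Number of potential triangles: C(208, 3) = 1478256.
Each occurs with probability p³ ≈ (0.485363)³ ≈ 1.14340245e-01.
By linearity: E[X] = C(208, 3)·p³ ≈ 1478256 · 1.14340245e-01 ≈ 169024.152880.
Since α = 1/2 < 1, p = c/n^{1/2} ≫ 1/n is above the triangle threshold p ~ 1/n. Asymptotically E[X] ~ (c³/6)·n^{3(1−α)} = (7³/6)·n^{1.5} → ∞; triangles are abundant w.h.p.

E[X] ≈ 169024.152880; in regime p = Θ(1/n^{1/2}) E[X] diverges (above the triangle threshold p ~ 1/n).


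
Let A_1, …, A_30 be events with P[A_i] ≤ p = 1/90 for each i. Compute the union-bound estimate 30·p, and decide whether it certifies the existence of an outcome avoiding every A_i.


Union bound: P[∪_{i=1}^{30} A_i] ≤ Σ_i P[A_i] ≤ 30·p = 30·(1/90) = 1/3.
Numerically: 1/3 ≈ 0.333333.
Is 1/3 < 1? YES.
Since P[∪ A_i] ≤ 1/3 < 1, the complement has P[∩ A_i^c] ≥ 1 − 1/3 = 2/3 > 0, so some outcome avoids every A_i.

30·p = 1/3 ≈ 0.333333; existence CERTIFIED by the union bound.


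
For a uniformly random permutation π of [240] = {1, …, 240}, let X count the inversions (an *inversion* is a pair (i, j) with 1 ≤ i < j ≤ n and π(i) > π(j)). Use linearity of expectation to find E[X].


Write X = Σ X_I over the C(240, 2) = 28680 pairs i < j, with X_I the indicator of one inversion.
There are 28680 indicators.
For each fixed pair i < j, the values π(i) and π(j) are two distinct elements of {1, …, 240} in uniformly random order; by symmetry P[π(i) > π(j)] = 1/2.
By linearity: E[X] = 28680 · (1/2) = C(240, 2) · (1/2) = 28680/2 = 14340 ≈ 14340.000000.

E[X] = 14340 = 14340.000000.


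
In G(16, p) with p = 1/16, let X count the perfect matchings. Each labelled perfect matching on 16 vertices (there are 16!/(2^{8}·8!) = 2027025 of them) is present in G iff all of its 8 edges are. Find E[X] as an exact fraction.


K_16 has 16!/(2^{8}·8!) = 2027025 labelled perfect matchings.
For each such perfect matching H, let X_H = 1 if all 8 edges of H are present in G. Then P[X_H = 1] = p^{8} = (1/16)^{8} = 1/4294967296.
By linearity of expectation: E[X] = Σ_H E[X_H] = 2027025 · p^{8} = 2027025 · 1/4294967296 = 2027025/4294967296.
Numerically: E[X] ≈ 0.000472.

E[X] = 2027025 · (1/16)^{8} = 2027025/4294967296 ≈ 0.000472.


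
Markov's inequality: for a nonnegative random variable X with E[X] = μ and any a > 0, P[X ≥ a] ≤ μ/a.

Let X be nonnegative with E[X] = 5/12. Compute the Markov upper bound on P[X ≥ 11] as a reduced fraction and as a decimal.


μ = E[X] = 5/12, a = 11.
Markov: P[X ≥ 11] ≤ μ/a = (5/12)/11 = 5/132.
Numerically: ≈ 0.038.
(Since a = 11 > μ = 0.417, the bound 5/132 is < 1 and informative.)

P[X ≥ 11] ≤ 5/132 ≈ 0.038.


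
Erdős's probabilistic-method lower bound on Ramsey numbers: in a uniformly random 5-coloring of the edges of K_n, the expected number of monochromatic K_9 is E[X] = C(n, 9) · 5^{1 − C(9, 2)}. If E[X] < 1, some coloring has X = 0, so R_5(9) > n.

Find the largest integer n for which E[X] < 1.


We need C(n, 9) · 5^{1 − 36} < 1, i.e. C(n, 9) < 5^{36 − 1} = 2910383045673370361328125.
Check values of n near the boundary:
  n = 2170: C(2170, 9) = 2891746779868845075610510; 2891746779868845075610510 < 2910383045673370361328125? YES
  n = 2171: C(2171, 9) = 2903784578674959601827205; 2903784578674959601827205 < 2910383045673370361328125? YES
  n = 2172: C(2172, 9) = 2915866900084148060642020; 2915866900084148060642020 < 2910383045673370361328125? NO
  n = 2173: C(2173, 9) = 2927993888115921319674265; 2927993888115921319674265 < 2910383045673370361328125? NO
The largest n with C(n, 9) < 2910383045673370361328125 is n = 2171 (where E[X] = 580756915734991920365441/582076609134674072265625 ≈ 0.997733). Hence R_5(9) > 2171, i.e. R_5(9) ≥ 2172.

Largest n = 2171; hence R_5(9) > 2171.


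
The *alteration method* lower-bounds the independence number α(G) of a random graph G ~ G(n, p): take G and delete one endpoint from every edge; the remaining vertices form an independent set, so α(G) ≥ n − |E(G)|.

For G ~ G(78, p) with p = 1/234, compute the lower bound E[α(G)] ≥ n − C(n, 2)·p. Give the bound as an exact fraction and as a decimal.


E[|E(G)|] = C(78, 2)·p = 3003 · (1/234) = 77/6.
E[α(G)] ≥ n − E[|E(G)|] = 78 − 77/6 = 391/6.
Numerically: ≈ 65.166667.
(This is only a lower bound; the true E[α(G)] may be larger.)

E[α(G)] ≥ 391/6 ≈ 65.166667.


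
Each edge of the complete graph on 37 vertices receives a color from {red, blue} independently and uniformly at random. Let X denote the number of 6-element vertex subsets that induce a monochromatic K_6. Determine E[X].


Let X = Σ_S X_S over the C(37, 6) = 2324784 subsets S of size 6, where X_S = 1 if the K_6 on S is monochromatic.
For a fixed S, the K_6 on S has C(6, 2) = 15 edges. P[all 15 edges red] = (1/2)^15, and likewise for blue, so P[monochromatic] = 2·(1/2)^15 = 2^{1 − 15} = 1/16384.
By linearity: E[X] = C(37, 6) · 2^{1 − 15} = 2324784 · 1/16384 = 145299/1024.
Numerically: E[X] ≈ 141.893555.

E[X] = C(37,6)·2^(1−C(6,2)) = 145299/1024 ≈ 141.893555.


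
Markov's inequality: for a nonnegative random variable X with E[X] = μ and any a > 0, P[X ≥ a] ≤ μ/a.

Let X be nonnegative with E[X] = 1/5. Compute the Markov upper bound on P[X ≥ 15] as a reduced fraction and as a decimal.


μ = E[X] = 1/5, a = 15.
Markov: P[X ≥ 15] ≤ μ/a = (1/5)/15 = 1/75.
Numerically: ≈ 0.01333.
(Since a = 15 > μ = 0.20000, the bound 1/75 is < 1 and informative.)

P[X ≥ 15] ≤ 1/75 ≈ 0.01333.


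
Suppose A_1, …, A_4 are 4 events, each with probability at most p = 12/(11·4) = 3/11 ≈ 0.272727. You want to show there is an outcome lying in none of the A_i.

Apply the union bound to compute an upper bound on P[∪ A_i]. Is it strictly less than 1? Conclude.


Union bound: P[∪_{i=1}^{4} A_i] ≤ Σ_i P[A_i] ≤ 4·p = 4·(3/11) = 12/11.
Numerically: 12/11 ≈ 1.090909.
Is 12/11 < 1? NO.
Since the bound 12/11 is ≥ 1, the union bound is uninformative here; it does NOT by itself certify existence.

4·p = 12/11 ≈ 1.090909; existence NOT certified by the union bound.


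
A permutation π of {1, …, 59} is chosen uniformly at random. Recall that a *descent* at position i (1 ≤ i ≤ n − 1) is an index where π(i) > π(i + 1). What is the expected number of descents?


Write X = Σ X_I over i = 1, …, 58, with X_I the indicator of one descent.
There are 58 indicators.
For each fixed i, the pair (π(i), π(i+1)) is a uniformly random ordered pair of distinct values from {1, …, 59}; by symmetry P[π(i) > π(i+1)] = 1/2.
By linearity: E[X] = 58 · (1/2) = (59 − 1) · (1/2) = 29 ≈ 29.000.

E[X] = 29 = 29.000.


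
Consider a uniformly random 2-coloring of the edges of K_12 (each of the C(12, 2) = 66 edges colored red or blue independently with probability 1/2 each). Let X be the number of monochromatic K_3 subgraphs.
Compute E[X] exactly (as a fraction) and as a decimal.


Let X = Σ_S X_S over the C(12, 3) = 220 subsets S of size 3, where X_S = 1 if the K_3 on S is monochromatic.
For a fixed S, the K_3 on S has C(3, 2) = 3 edges. P[all 3 edges red] = (1/2)^3, and likewise for blue, so P[monochromatic] = 2·(1/2)^3 = 2^{1 − 3} = 1/4.
By linearity: E[X] = C(12, 3) · 2^{1 − 3} = 220 · 1/4 = 55.
Numerically: E[X] ≈ 55.000.

E[X] = C(12,3)·2^(1−C(3,2)) = 55 ≈ 55.000.


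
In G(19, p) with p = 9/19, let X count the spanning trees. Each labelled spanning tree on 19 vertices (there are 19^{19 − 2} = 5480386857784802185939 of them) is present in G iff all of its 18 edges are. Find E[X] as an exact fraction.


K_19 has 19^{19 − 2} = 5480386857784802185939 labelled spanning trees.
For each such spanning tree H, let X_H = 1 if all 18 edges of H are present in G. Then P[X_H = 1] = p^{18} = (9/19)^{18} = 150094635296999121/104127350297911241532841.
Summing the indicators: E[X] = Σ_H E[X_H] = 5480386857784802185939 · p^{18} = 5480386857784802185939 · 150094635296999121/104127350297911241532841 = 150094635296999121/19.
Numerically: E[X] ≈ 7.8997e+15.

E[X] = 5480386857784802185939 · (9/19)^{18} = 150094635296999121/19 ≈ 7.8997e+15.


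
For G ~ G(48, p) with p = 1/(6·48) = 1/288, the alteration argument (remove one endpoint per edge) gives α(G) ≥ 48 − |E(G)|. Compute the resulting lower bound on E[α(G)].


E[|E(G)|] = C(48, 2)·p = 1128 · (1/288) = 47/12.
E[α(G)] ≥ n − E[|E(G)|] = 48 − 47/12 = 529/12.
Numerically: ≈ 44.083333.
(This is only a lower bound; the true E[α(G)] may be larger.)

E[α(G)] ≥ 529/12 ≈ 44.083333.


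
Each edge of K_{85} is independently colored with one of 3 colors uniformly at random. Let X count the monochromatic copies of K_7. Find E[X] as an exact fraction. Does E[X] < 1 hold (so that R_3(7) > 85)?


E[X] = C(85, 7) · 3^{1 − 21} = 4935847320 · 3^{−20} = 4935847320/3486784401.
As a reduced fraction: E[X] = 182809160/129140163 ≈ 1.415587.
Is E[X] < 1? NO.
Since E[X] ≥ 1, the first-moment bound is inconclusive at n = 85; it does NOT by itself certify R_3(7) > 85.

E[X] = 182809160/129140163 ≈ 1.415587; E[X] ≥ 1; first-moment method inconclusive here.


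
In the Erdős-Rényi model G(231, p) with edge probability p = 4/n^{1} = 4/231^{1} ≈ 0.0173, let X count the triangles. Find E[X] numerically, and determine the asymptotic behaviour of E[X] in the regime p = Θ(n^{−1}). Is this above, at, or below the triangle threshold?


Number of potential triangles: C(231, 3) = 2027795.
Each occurs with probability p³ ≈ (0.0173)³ ≈ 5.19211e-06.
By linearity: E[X] = C(231, 3)·p³ ≈ 2027795 · 5.19211e-06 ≈ 10.529.
Here α = 1, so p = 4/n is exactly at the triangle threshold p ~ 1/n. Asymptotically E[X] → c³/6 = 4³/6 = 32/3 ≈ 10.667, a bounded constant. In this regime the triangle count is asymptotically Poisson(c³/6).

E[X] ≈ 10.529; in regime p = Θ(1/n^{1}) E[X] stays bounded (at the triangle threshold p ~ 1/n).


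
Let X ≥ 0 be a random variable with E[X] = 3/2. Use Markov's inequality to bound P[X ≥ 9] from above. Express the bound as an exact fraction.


μ = E[X] = 3/2, a = 9.
Markov: P[X ≥ 9] ≤ μ/a = (3/2)/9 = 1/6.
Numerically: ≈ 0.1667.
(Since a = 9 > μ = 1.5000, the bound 1/6 is < 1 and informative.)

P[X ≥ 9] ≤ 1/6 ≈ 0.1667.


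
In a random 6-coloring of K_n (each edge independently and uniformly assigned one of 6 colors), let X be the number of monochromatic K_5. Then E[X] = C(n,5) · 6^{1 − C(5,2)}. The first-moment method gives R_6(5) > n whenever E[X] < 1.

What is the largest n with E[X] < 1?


We need C(n, 5) · 6^{1 − 10} < 1, i.e. C(n, 5) < 6^{10 − 1} = 10077696.
Check values of n near the boundary:
  n = 63: C(63, 5) = 7028847; 7028847 < 10077696? YES
  n = 64: C(64, 5) = 7624512; 7624512 < 10077696? YES
  n = 65: C(65, 5) = 8259888; 8259888 < 10077696? YES
  n = 66: C(66, 5) = 8936928; 8936928 < 10077696? YES
  n = 67: C(67, 5) = 9657648; 9657648 < 10077696? YES
  n = 68: C(68, 5) = 10424128; 10424128 < 10077696? NO
  n = 69: C(69, 5) = 11238513; 11238513 < 10077696? NO
The largest n with C(n, 5) < 10077696 is n = 67 (where E[X] = 67067/69984 ≈ 0.9583). Hence R_6(5) > 67, i.e. R_6(5) ≥ 68.

Largest n = 67; hence R_6(5) > 67.


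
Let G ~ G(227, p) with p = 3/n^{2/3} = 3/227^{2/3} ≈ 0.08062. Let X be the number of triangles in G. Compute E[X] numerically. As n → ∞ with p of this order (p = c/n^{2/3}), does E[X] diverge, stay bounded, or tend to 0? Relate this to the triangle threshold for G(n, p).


Number of potential triangles: C(227, 3) = 1923825.
Each occurs with probability p³ ≈ (0.08062)³ ≈ 5.239768e-04.
By linearity: E[X] = C(227, 3)·p³ ≈ 1923825 · 5.239768e-04 ≈ 1008.0396.
Since α = 2/3 < 1, p = c/n^{2/3} ≫ 1/n is above the triangle threshold p ~ 1/n. Asymptotically E[X] ~ (c³/6)·n^{3(1−α)} = (3³/6)·n^{1} → ∞; triangles are abundant w.h.p.

E[X] ≈ 1008.0396; in regime p = Θ(1/n^{2/3}) E[X] diverges (above the triangle threshold p ~ 1/n).


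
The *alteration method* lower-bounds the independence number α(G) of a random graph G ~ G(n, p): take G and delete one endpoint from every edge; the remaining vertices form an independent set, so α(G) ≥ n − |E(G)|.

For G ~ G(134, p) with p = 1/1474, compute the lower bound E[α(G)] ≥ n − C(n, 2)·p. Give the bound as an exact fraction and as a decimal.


E[|E(G)|] = C(134, 2)·p = 8911 · (1/1474) = 133/22.
E[α(G)] ≥ n − E[|E(G)|] = 134 − 133/22 = 2815/22.
Numerically: ≈ 127.9545.
(This is only a lower bound; the true E[α(G)] may be larger.)

E[α(G)] ≥ 2815/22 ≈ 127.9545.


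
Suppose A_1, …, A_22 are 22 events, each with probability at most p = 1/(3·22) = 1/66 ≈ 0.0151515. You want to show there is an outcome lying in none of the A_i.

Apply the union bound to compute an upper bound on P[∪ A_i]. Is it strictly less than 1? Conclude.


Union bound: P[∪_{i=1}^{22} A_i] ≤ Σ_i P[A_i] ≤ 22·p = 22·(1/66) = 1/3.
Numerically: 1/3 ≈ 0.3333333.
Is 1/3 < 1? YES.
Since P[∪ A_i] ≤ 1/3 < 1, the complement has P[∩ A_i^c] ≥ 1 − 1/3 = 2/3 > 0, so some outcome avoids every A_i.

22·p = 1/3 ≈ 0.3333333; existence CERTIFIED by the union bound.


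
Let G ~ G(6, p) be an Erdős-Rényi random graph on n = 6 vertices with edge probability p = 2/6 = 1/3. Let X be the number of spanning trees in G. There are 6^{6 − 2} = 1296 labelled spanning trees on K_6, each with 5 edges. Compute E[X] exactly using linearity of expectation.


K_6 has 6^{6 − 2} = 1296 labelled spanning trees.
For each such spanning tree H, let X_H = 1 if all 5 edges of H are present in G. Then P[X_H = 1] = p^{5} = (1/3)^{5} = 1/243.
By linearity of expectation: E[X] = Σ_H E[X_H] = 1296 · p^{5} = 1296 · 1/243 = 16/3.
Numerically: E[X] ≈ 5.33.

E[X] = 1296 · (1/3)^{5} = 16/3 ≈ 5.33.


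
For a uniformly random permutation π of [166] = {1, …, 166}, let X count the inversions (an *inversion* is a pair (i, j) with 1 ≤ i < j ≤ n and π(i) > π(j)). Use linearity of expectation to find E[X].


Write X = Σ X_I over the C(166, 2) = 13695 pairs i < j, with X_I the indicator of one inversion.
There are 13695 indicators.
For each fixed pair i < j, the values π(i) and π(j) are two distinct elements of {1, …, 166} in uniformly random order; by symmetry P[π(i) > π(j)] = 1/2.
By linearity: E[X] = 13695 · (1/2) = C(166, 2) · (1/2) = 13695/2 = 13695/2 ≈ 6847.500.

E[X] = 13695/2 = 6847.500.


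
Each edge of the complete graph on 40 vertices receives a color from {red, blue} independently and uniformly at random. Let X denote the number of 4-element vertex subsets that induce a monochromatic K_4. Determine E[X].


Let X = Σ_S X_S over the C(40, 4) = 91390 subsets S of size 4, where X_S = 1 if the K_4 on S is monochromatic.
For a fixed S, the K_4 on S has C(4, 2) = 6 edges. P[all 6 edges red] = (1/2)^6, and likewise for blue, so P[monochromatic] = 2·(1/2)^6 = 2^{1 − 6} = 1/32.
By linearity of expectation: E[X] = C(40, 4) · 2^{1 − 6} = 91390 · 1/32 = 45695/16.
Numerically: E[X] ≈ 2855.937500.

E[X] = C(40,4)·2^(1−C(4,2)) = 45695/16 ≈ 2855.937500.


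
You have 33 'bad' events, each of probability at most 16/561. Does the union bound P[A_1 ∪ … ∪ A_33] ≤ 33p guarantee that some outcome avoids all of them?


Union bound: P[∪_{i=1}^{33} A_i] ≤ Σ_i P[A_i] ≤ 33·p = 33·(16/561) = 16/17.
Numerically: 16/17 ≈ 0.941176.
Is 16/17 < 1? YES.
Since P[∪ A_i] ≤ 16/17 < 1, the complement has P[∩ A_i^c] ≥ 1 − 16/17 = 1/17 > 0, so some outcome avoids every A_i.

33·p = 16/17 ≈ 0.941176; existence CERTIFIED by the union bound.


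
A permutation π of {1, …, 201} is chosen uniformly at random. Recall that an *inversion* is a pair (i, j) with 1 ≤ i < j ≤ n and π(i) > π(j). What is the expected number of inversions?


Write X = Σ X_I over the C(201, 2) = 20100 pairs i < j, with X_I the indicator of one inversion.
There are 20100 indicators.
For each fixed pair i < j, the values π(i) and π(j) are two distinct elements of {1, …, 201} in uniformly random order; by symmetry P[π(i) > π(j)] = 1/2.
By linearity: E[X] = 20100 · (1/2) = C(201, 2) · (1/2) = 20100/2 = 10050 ≈ 10050.00000.

E[X] = 10050 = 10050.00000.


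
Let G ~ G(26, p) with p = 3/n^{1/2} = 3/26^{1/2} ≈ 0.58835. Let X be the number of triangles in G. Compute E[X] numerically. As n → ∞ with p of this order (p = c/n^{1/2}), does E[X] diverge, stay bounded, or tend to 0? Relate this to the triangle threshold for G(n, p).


Number of potential triangles: C(26, 3) = 2600.
Each occurs with probability p³ ≈ (0.58835)³ ≈ 2.0365906e-01.
By linearity: E[X] = C(26, 3)·p³ ≈ 2600 · 2.0365906e-01 ≈ 529.51356.
Since α = 1/2 < 1, p = c/n^{1/2} ≫ 1/n is above the triangle threshold p ~ 1/n. Asymptotically E[X] ~ (c³/6)·n^{3(1−α)} = (3³/6)·n^{1.5} → ∞; triangles are abundant w.h.p.

E[X] ≈ 529.51356; in regime p = Θ(1/n^{1/2}) E[X] diverges (above the triangle threshold p ~ 1/n).


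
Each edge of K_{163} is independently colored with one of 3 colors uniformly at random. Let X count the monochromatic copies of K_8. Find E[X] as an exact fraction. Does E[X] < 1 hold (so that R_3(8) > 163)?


E[X] = C(163, 8) · 3^{1 − 28} = 10380216608892 · 3^{−27} = 10380216608892/7625597484987.
As a reduced fraction: E[X] = 128150822332/94143178827 ≈ 1.3612.
Is E[X] < 1? NO.
Since E[X] ≥ 1, the first-moment bound is inconclusive at n = 163; it does NOT by itself certify R_3(8) > 163.

E[X] = 128150822332/94143178827 ≈ 1.3612; E[X] ≥ 1; first-moment method inconclusive here.


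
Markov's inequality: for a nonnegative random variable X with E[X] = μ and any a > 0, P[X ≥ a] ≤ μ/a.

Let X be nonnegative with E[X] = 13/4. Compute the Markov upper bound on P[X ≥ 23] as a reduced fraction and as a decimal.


μ = E[X] = 13/4, a = 23.
Markov: P[X ≥ 23] ≤ μ/a = (13/4)/23 = 13/92.
Numerically: ≈ 0.14130.
(Since a = 23 > μ = 3.25000, the bound 13/92 is < 1 and informative.)

P[X ≥ 23] ≤ 13/92 ≈ 0.14130.


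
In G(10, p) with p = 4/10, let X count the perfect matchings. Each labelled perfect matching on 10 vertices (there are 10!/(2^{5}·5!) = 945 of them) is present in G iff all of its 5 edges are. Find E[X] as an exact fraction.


K_10 has 10!/(2^{5}·5!) = 945 labelled perfect matchings.
For each such perfect matching H, let X_H = 1 if all 5 edges of H are present in G. Then P[X_H = 1] = p^{5} = (2/5)^{5} = 32/3125.
By linearity: E[X] = Σ_H E[X_H] = 945 · p^{5} = 945 · 32/3125 = 6048/625.
Numerically: E[X] ≈ 9.6768.

E[X] = 945 · (2/5)^{5} = 6048/625 ≈ 9.6768.


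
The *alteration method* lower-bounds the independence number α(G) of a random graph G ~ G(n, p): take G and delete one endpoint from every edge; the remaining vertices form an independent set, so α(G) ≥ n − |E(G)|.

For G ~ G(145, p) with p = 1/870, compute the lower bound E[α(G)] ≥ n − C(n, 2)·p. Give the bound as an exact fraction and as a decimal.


E[|E(G)|] = C(145, 2)·p = 10440 · (1/870) = 12.
E[α(G)] ≥ n − E[|E(G)|] = 145 − 12 = 133.
Numerically: ≈ 133.00000.
(This is only a lower bound; the true E[α(G)] may be larger.)

E[α(G)] ≥ 133 ≈ 133.00000.


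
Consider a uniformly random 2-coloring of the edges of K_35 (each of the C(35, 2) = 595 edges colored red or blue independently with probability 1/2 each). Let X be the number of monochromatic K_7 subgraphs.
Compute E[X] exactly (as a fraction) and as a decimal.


Let X = Σ_S X_S over the C(35, 7) = 6724520 subsets S of size 7, where X_S = 1 if the K_7 on S is monochromatic.
For a fixed S, the K_7 on S has C(7, 2) = 21 edges. P[all 21 edges red] = (1/2)^21, and likewise for blue, so P[monochromatic] = 2·(1/2)^21 = 2^{1 − 21} = 1/1048576.
By linearity of expectation: E[X] = C(35, 7) · 2^{1 − 21} = 6724520 · 1/1048576 = 840565/131072.
Numerically: E[X] ≈ 6.4130.

E[X] = C(35,7)·2^(1−C(7,2)) = 840565/131072 ≈ 6.4130.


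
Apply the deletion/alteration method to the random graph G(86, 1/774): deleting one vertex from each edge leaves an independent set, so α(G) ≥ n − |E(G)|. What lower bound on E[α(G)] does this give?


E[|E(G)|] = C(86, 2)·p = 3655 · (1/774) = 85/18.
E[α(G)] ≥ n − E[|E(G)|] = 86 − 85/18 = 1463/18.
Numerically: ≈ 81.2778.
(This is only a lower bound; the true E[α(G)] may be larger.)

E[α(G)] ≥ 1463/18 ≈ 81.2778.


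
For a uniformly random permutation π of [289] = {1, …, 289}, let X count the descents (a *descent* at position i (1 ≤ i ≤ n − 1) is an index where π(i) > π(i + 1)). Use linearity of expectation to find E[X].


Write X = Σ X_I over i = 1, …, 288, with X_I the indicator of one descent.
There are 288 indicators.
For each fixed i, the pair (π(i), π(i+1)) is a uniformly random ordered pair of distinct values from {1, …, 289}; by symmetry P[π(i) > π(i+1)] = 1/2.
By linearity: E[X] = 288 · (1/2) = (289 − 1) · (1/2) = 144 ≈ 144.0000.

E[X] = 144 = 144.0000.


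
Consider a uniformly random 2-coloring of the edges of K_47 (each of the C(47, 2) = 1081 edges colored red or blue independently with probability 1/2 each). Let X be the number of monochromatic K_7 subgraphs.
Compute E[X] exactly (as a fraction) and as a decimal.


Let X = Σ_S X_S over the C(47, 7) = 62891499 subsets S of size 7, where X_S = 1 if the K_7 on S is monochromatic.
For a fixed S, the K_7 on S has C(7, 2) = 21 edges. P[all 21 edges red] = (1/2)^21, and likewise for blue, so P[monochromatic] = 2·(1/2)^21 = 2^{1 − 21} = 1/1048576.
By linearity: E[X] = C(47, 7) · 2^{1 − 21} = 62891499 · 1/1048576 = 62891499/1048576.
Numerically: E[X] ≈ 59.978007.

E[X] = C(47,7)·2^(1−C(7,2)) = 62891499/1048576 ≈ 59.978007.


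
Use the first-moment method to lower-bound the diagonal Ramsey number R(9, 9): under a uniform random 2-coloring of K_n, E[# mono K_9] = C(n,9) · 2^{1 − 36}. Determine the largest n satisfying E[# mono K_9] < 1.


We need C(n, 9) · 2^{1 − 36} < 1, i.e. C(n, 9) < 2^{36 − 1} = 34359738368.
Check values of n near the boundary:
  n = 60: C(60, 9) = 14783142660; 14783142660 < 34359738368? YES
  n = 61: C(61, 9) = 17341763505; 17341763505 < 34359738368? YES
  n = 62: C(62, 9) = 20286591270; 20286591270 < 34359738368? YES
  n = 63: C(63, 9) = 23667689815; 23667689815 < 34359738368? YES
  n = 64: C(64, 9) = 27540584512; 27540584512 < 34359738368? YES
  n = 65: C(65, 9) = 31966749880; 31966749880 < 34359738368? YES
  n = 66: C(66, 9) = 37014131440; 37014131440 < 34359738368? NO
  n = 67: C(67, 9) = 42757703560; 42757703560 < 34359738368? NO
  n = 68: C(68, 9) = 49280065120; 49280065120 < 34359738368? NO
The largest n with C(n, 9) < 34359738368 is n = 65 (where E[X] = 3995843735/4294967296 ≈ 0.930355). Hence R(9, 9) > 65, i.e. R(9, 9) ≥ 66.

Largest n = 65; hence R(9, 9) > 65.


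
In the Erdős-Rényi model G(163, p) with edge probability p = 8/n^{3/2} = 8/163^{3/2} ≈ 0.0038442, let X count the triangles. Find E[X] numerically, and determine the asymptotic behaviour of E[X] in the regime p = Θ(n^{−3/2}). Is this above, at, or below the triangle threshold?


Number of potential triangles: C(163, 3) = 708561.
Each occurs with probability p³ ≈ (0.0038442)³ ≈ 5.6810125e-08.
By linearity: E[X] = C(163, 3)·p³ ≈ 708561 · 5.6810125e-08 ≈ 0.04025.
Since α = 3/2 > 1, p = c/n^{3/2} = o(1/n) is below the triangle threshold p ~ 1/n. Asymptotically E[X] ~ (c³/6)·n^{3(1−α)} = (8³/6)·n^{-1.5} → 0, so by Markov's inequality G has no triangles w.h.p.

E[X] ≈ 0.04025; in regime p = Θ(1/n^{3/2}) E[X] tends to 0 (below the triangle threshold p ~ 1/n).


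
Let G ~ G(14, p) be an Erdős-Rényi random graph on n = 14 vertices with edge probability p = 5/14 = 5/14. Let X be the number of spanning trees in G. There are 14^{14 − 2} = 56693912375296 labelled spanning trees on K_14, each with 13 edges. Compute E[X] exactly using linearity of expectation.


K_14 has 14^{14 − 2} = 56693912375296 labelled spanning trees.
For each such spanning tree H, let X_H = 1 if all 13 edges of H are present in G. Then P[X_H = 1] = p^{13} = (5/14)^{13} = 1220703125/793714773254144.
By linearity: E[X] = Σ_H E[X_H] = 56693912375296 · p^{13} = 56693912375296 · 1220703125/793714773254144 = 1220703125/14.
Numerically: E[X] ≈ 8.71931e+07.

E[X] = 56693912375296 · (5/14)^{13} = 1220703125/14 ≈ 8.71931e+07.


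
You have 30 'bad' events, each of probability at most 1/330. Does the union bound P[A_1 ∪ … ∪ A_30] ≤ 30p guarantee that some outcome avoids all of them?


Union bound: P[∪_{i=1}^{30} A_i] ≤ Σ_i P[A_i] ≤ 30·p = 30·(1/330) = 1/11.
Numerically: 1/11 ≈ 0.0909091.
Is 1/11 < 1? YES.
Since P[∪ A_i] ≤ 1/11 < 1, the complement has P[∩ A_i^c] ≥ 1 − 1/11 = 10/11 > 0, so some outcome avoids every A_i.

30·p = 1/11 ≈ 0.0909091; existence CERTIFIED by the union bound.


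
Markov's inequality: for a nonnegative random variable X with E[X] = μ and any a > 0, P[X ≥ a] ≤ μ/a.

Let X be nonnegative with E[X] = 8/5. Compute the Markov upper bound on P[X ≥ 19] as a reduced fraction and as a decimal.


μ = E[X] = 8/5, a = 19.
Markov: P[X ≥ 19] ≤ μ/a = (8/5)/19 = 8/95.
Numerically: ≈ 0.0842.
(Since a = 19 > μ = 1.6000, the bound 8/95 is < 1 and informative.)

P[X ≥ 19] ≤ 8/95 ≈ 0.0842.


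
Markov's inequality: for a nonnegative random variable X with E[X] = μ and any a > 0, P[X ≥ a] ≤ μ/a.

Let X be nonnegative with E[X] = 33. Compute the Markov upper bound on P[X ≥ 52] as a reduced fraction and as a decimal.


μ = E[X] = 33, a = 52.
Markov: P[X ≥ 52] ≤ μ/a = (33)/52 = 33/52.
Numerically: ≈ 0.63462.
(Since a = 52 > μ = 33.00000, the bound 33/52 is < 1 and informative.)

P[X ≥ 52] ≤ 33/52 ≈ 0.63462.


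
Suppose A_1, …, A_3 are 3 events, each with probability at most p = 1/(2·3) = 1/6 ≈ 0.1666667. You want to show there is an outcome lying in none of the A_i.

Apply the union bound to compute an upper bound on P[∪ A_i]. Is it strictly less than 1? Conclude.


Union bound: P[∪_{i=1}^{3} A_i] ≤ Σ_i P[A_i] ≤ 3·p = 3·(1/6) = 1/2.
Numerically: 1/2 ≈ 0.5000000.
Is 1/2 < 1? YES.
Since P[∪ A_i] ≤ 1/2 < 1, the complement has P[∩ A_i^c] ≥ 1 − 1/2 = 1/2 > 0, so some outcome avoids every A_i.

3·p = 1/2 ≈ 0.5000000; existence CERTIFIED by the union bound.


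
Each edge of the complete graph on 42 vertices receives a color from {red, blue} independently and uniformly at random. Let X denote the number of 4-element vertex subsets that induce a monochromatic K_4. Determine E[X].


Let X = Σ_S X_S over the C(42, 4) = 111930 subsets S of size 4, where X_S = 1 if the K_4 on S is monochromatic.
For a fixed S, the K_4 on S has C(4, 2) = 6 edges. P[all 6 edges red] = (1/2)^6, and likewise for blue, so P[monochromatic] = 2·(1/2)^6 = 2^{1 − 6} = 1/32.
By linearity: E[X] = C(42, 4) · 2^{1 − 6} = 111930 · 1/32 = 55965/16.
Numerically: E[X] ≈ 3497.81250.

E[X] = C(42,4)·2^(1−C(4,2)) = 55965/16 ≈ 3497.81250.


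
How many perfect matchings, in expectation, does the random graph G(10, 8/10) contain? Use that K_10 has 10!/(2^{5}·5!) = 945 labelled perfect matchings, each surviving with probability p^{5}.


K_10 has 10!/(2^{5}·5!) = 945 labelled perfect matchings.
For each such perfect matching H, let X_H = 1 if all 5 edges of H are present in G. Then P[X_H = 1] = p^{5} = (4/5)^{5} = 1024/3125.
By linearity: E[X] = Σ_H E[X_H] = 945 · p^{5} = 945 · 1024/3125 = 193536/625.
Numerically: E[X] ≈ 309.7.

E[X] = 945 · (4/5)^{5} = 193536/625 ≈ 309.7.


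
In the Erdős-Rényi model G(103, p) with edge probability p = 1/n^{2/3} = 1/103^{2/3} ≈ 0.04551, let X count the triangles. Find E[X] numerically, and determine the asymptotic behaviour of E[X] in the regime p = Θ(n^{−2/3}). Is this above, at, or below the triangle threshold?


Number of potential triangles: C(103, 3) = 176851.
Each occurs with probability p³ ≈ (0.04551)³ ≈ 9.4259591e-05.
By linearity: E[X] = C(103, 3)·p³ ≈ 176851 · 9.4259591e-05 ≈ 16.66990.
Since α = 2/3 < 1, p = c/n^{2/3} ≫ 1/n is above the triangle threshold p ~ 1/n. Asymptotically E[X] ~ (c³/6)·n^{3(1−α)} = (1³/6)·n^{1} → ∞; triangles are abundant w.h.p.

E[X] ≈ 16.66990; in regime p = Θ(1/n^{2/3}) E[X] diverges (above the triangle threshold p ~ 1/n).


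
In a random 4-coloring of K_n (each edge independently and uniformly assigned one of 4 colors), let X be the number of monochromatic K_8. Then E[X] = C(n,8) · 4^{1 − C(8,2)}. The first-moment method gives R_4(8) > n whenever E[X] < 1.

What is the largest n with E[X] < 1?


We need C(n, 8) · 4^{1 − 28} < 1, i.e. C(n, 8) < 4^{28 − 1} = 18014398509481984.
Check values of n near the boundary:
  n = 404: C(404, 8) = 16415071523485570; 16415071523485570 < 18014398509481984? YES
  n = 405: C(405, 8) = 16745853821188050; 16745853821188050 < 18014398509481984? YES
  n = 406: C(406, 8) = 17082453897995850; 17082453897995850 < 18014398509481984? YES
  n = 407: C(407, 8) = 17424959239309050; 17424959239309050 < 18014398509481984? YES
  n = 408: C(408, 8) = 17773458424095231; 17773458424095231 < 18014398509481984? YES
  n = 409: C(409, 8) = 18128041135797879; 18128041135797879 < 18014398509481984? NO
The largest n with C(n, 8) < 18014398509481984 is n = 408 (where E[X] = 17773458424095231/18014398509481984 ≈ 0.98663). Hence R_4(8) > 408, i.e. R_4(8) ≥ 409.

Largest n = 408; hence R_4(8) > 408.


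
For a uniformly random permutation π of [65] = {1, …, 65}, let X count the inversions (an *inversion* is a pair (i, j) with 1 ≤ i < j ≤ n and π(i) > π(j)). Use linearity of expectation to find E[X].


Write X = Σ X_I over the C(65, 2) = 2080 pairs i < j, with X_I the indicator of one inversion.
There are 2080 indicators.
For each fixed pair i < j, the values π(i) and π(j) are two distinct elements of {1, …, 65} in uniformly random order; by symmetry P[π(i) > π(j)] = 1/2.
By linearity: E[X] = 2080 · (1/2) = C(65, 2) · (1/2) = 2080/2 = 1040 ≈ 1040.000000.

E[X] = 1040 = 1040.000000.


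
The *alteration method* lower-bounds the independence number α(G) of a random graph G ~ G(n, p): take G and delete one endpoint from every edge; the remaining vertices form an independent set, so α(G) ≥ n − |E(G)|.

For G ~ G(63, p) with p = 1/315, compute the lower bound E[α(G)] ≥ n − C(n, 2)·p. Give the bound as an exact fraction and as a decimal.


E[|E(G)|] = C(63, 2)·p = 1953 · (1/315) = 31/5.
E[α(G)] ≥ n − E[|E(G)|] = 63 − 31/5 = 284/5.
Numerically: ≈ 56.800000.
(This is only a lower bound; the true E[α(G)] may be larger.)

E[α(G)] ≥ 284/5 ≈ 56.800000.


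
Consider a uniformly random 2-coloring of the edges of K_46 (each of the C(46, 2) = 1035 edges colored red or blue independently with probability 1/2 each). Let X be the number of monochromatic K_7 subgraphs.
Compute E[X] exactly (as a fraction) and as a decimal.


Let X = Σ_S X_S over the C(46, 7) = 53524680 subsets S of size 7, where X_S = 1 if the K_7 on S is monochromatic.
For a fixed S, the K_7 on S has C(7, 2) = 21 edges. P[all 21 edges red] = (1/2)^21, and likewise for blue, so P[monochromatic] = 2·(1/2)^21 = 2^{1 − 21} = 1/1048576.
Summing: E[X] = C(46, 7) · 2^{1 − 21} = 53524680 · 1/1048576 = 6690585/131072.
Numerically: E[X] ≈ 51.045113.

E[X] = C(46,7)·2^(1−C(7,2)) = 6690585/131072 ≈ 51.045113.


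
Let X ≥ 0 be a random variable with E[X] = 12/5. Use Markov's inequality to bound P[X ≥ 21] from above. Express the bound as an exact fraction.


μ = E[X] = 12/5, a = 21.
Markov: P[X ≥ 21] ≤ μ/a = (12/5)/21 = 4/35.
Numerically: ≈ 0.114286.
(Since a = 21 > μ = 2.400000, the bound 4/35 is < 1 and informative.)

P[X ≥ 21] ≤ 4/35 ≈ 0.114286.


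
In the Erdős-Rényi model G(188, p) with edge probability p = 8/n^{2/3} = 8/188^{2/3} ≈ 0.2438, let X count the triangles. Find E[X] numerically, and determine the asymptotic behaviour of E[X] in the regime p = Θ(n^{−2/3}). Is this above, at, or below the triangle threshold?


Number of potential triangles: C(188, 3) = 1089836.
Each occurs with probability p³ ≈ (0.2438)³ ≈ 1.448619e-02.
By linearity: E[X] = C(188, 3)·p³ ≈ 1089836 · 1.448619e-02 ≈ 15787.5745.
Since α = 2/3 < 1, p = c/n^{2/3} ≫ 1/n is above the triangle threshold p ~ 1/n. Asymptotically E[X] ~ (c³/6)·n^{3(1−α)} = (8³/6)·n^{1} → ∞; triangles are abundant w.h.p.

E[X] ≈ 15787.5745; in regime p = Θ(1/n^{2/3}) E[X] diverges (above the triangle threshold p ~ 1/n).


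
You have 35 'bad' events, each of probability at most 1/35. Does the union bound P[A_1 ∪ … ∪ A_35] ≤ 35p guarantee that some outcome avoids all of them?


Union bound: P[∪_{i=1}^{35} A_i] ≤ Σ_i P[A_i] ≤ 35·p = 35·(1/35) = 1.
Numerically: 1 ≈ 1.000.
Is 1 < 1? NO.
Since the bound 1 is ≥ 1, the union bound is uninformative here; it does NOT by itself certify existence.

35·p = 1 ≈ 1.000; existence NOT certified by the union bound.


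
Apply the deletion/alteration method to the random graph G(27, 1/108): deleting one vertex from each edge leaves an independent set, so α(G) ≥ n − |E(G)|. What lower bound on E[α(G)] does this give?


E[|E(G)|] = C(27, 2)·p = 351 · (1/108) = 13/4.
E[α(G)] ≥ n − E[|E(G)|] = 27 − 13/4 = 95/4.
Numerically: ≈ 23.75000.
(This is only a lower bound; the true E[α(G)] may be larger.)

E[α(G)] ≥ 95/4 ≈ 23.75000.


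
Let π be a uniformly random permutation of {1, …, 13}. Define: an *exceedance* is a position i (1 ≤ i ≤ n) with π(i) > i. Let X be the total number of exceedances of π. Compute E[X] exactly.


Write X = Σ_{i=1}^{13} X_i, where X_i = 1_{π(i) > i}.
For each fixed i, π(i) is uniform over {1, …, 13} (marginal of a uniform permutation), so P[π(i) > i] = (n − i)/n. Summing: Σ_{i=1}^{13} (n − i)/n = (0 + 1 + … + 12)/13 = 13(13 − 1)/(2·13) = (13 − 1)/2.
Hence E[X] = Σ_{i=1}^{13} (13 − i)/13 = 6 ≈ 6.000000.

E[X] = 6 = 6.000000.


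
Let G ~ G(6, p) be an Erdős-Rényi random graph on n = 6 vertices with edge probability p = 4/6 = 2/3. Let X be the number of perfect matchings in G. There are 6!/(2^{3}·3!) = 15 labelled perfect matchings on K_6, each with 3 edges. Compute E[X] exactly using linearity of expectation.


K_6 has 6!/(2^{3}·3!) = 15 labelled perfect matchings.
For each such perfect matching H, let X_H = 1 if all 3 edges of H are present in G. Then P[X_H = 1] = p^{3} = (2/3)^{3} = 8/27.
Summing the indicators: E[X] = Σ_H E[X_H] = 15 · p^{3} = 15 · 8/27 = 40/9.
Numerically: E[X] ≈ 4.44.

E[X] = 15 · (2/3)^{3} = 40/9 ≈ 4.44.


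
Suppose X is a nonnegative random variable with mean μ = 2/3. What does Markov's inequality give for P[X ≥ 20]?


μ = E[X] = 2/3, a = 20.
Markov: P[X ≥ 20] ≤ μ/a = (2/3)/20 = 1/30.
Numerically: ≈ 0.033.
(Since a = 20 > μ = 0.667, the bound 1/30 is < 1 and informative.)

P[X ≥ 20] ≤ 1/30 ≈ 0.033.


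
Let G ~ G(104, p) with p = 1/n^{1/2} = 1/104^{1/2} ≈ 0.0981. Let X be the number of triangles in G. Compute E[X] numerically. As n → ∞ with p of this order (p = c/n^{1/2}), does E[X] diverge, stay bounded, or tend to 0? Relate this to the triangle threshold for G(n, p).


Number of potential triangles: C(104, 3) = 182104.
Each occurs with probability p³ ≈ (0.0981)³ ≈ 9.42866e-04.
By linearity: E[X] = C(104, 3)·p³ ≈ 182104 · 9.42866e-04 ≈ 171.700.
Since α = 1/2 < 1, p = c/n^{1/2} ≫ 1/n is above the triangle threshold p ~ 1/n. Asymptotically E[X] ~ (c³/6)·n^{3(1−α)} = (1³/6)·n^{1.5} → ∞; triangles are abundant w.h.p.

E[X] ≈ 171.700; in regime p = Θ(1/n^{1/2}) E[X] diverges (above the triangle threshold p ~ 1/n).


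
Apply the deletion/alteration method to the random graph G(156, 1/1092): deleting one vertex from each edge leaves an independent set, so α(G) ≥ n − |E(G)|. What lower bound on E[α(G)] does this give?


E[|E(G)|] = C(156, 2)·p = 12090 · (1/1092) = 155/14.
E[α(G)] ≥ n − E[|E(G)|] = 156 − 155/14 = 2029/14.
Numerically: ≈ 144.928571.
(This is only a lower bound; the true E[α(G)] may be larger.)

E[α(G)] ≥ 2029/14 ≈ 144.928571.


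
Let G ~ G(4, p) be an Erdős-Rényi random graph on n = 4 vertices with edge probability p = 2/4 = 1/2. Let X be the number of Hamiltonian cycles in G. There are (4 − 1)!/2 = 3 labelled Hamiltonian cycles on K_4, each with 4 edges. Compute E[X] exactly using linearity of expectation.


K_4 has (4 − 1)!/2 = 3 labelled Hamiltonian cycles.
For each such Hamiltonian cycle H, let X_H = 1 if all 4 edges of H are present in G. Then P[X_H = 1] = p^{4} = (1/2)^{4} = 1/16.
By linearity of expectation: E[X] = Σ_H E[X_H] = 3 · p^{4} = 3 · 1/16 = 3/16.
Numerically: E[X] ≈ 0.1875.

E[X] = 3 · (1/2)^{4} = 3/16 ≈ 0.1875.


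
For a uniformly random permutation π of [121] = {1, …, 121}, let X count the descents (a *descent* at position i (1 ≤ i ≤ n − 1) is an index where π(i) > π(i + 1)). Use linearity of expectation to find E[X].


Write X = Σ X_I over i = 1, …, 120, with X_I the indicator of one descent.
There are 120 indicators.
For each fixed i, the pair (π(i), π(i+1)) is a uniformly random ordered pair of distinct values from {1, …, 121}; by symmetry P[π(i) > π(i+1)] = 1/2.
By linearity: E[X] = 120 · (1/2) = (121 − 1) · (1/2) = 60 ≈ 60.00000.

E[X] = 60 = 60.00000.


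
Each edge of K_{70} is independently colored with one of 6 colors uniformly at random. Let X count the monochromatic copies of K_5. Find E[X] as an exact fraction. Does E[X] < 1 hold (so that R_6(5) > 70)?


E[X] = C(70, 5) · 6^{1 − 10} = 12103014 · 6^{−9} = 12103014/10077696.
As a reduced fraction: E[X] = 2017169/1679616 ≈ 1.2010.
Is E[X] < 1? NO.
Since E[X] ≥ 1, the first-moment bound is inconclusive at n = 70; it does NOT by itself certify R_6(5) > 70.

E[X] = 2017169/1679616 ≈ 1.2010; E[X] ≥ 1; first-moment method inconclusive here.


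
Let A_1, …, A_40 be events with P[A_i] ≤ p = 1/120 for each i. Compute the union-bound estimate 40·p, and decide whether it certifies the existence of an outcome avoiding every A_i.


Union bound: P[∪_{i=1}^{40} A_i] ≤ Σ_i P[A_i] ≤ 40·p = 40·(1/120) = 1/3.
Numerically: 1/3 ≈ 0.333333.
Is 1/3 < 1? YES.
Since P[∪ A_i] ≤ 1/3 < 1, the complement has P[∩ A_i^c] ≥ 1 − 1/3 = 2/3 > 0, so some outcome avoids every A_i.

40·p = 1/3 ≈ 0.333333; existence CERTIFIED by the union bound.


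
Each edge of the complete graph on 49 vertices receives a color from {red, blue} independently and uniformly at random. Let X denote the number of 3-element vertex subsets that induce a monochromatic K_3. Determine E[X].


Let X = Σ_S X_S over the C(49, 3) = 18424 subsets S of size 3, where X_S = 1 if the K_3 on S is monochromatic.
For a fixed S, the K_3 on S has C(3, 2) = 3 edges. P[all 3 edges red] = (1/2)^3, and likewise for blue, so P[monochromatic] = 2·(1/2)^3 = 2^{1 − 3} = 1/4.
By linearity of expectation: E[X] = C(49, 3) · 2^{1 − 3} = 18424 · 1/4 = 4606.
Numerically: E[X] ≈ 4606.00000.

E[X] = C(49,3)·2^(1−C(3,2)) = 4606 ≈ 4606.00000.


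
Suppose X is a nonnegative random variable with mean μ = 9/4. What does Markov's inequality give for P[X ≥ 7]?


μ = E[X] = 9/4, a = 7.
Markov: P[X ≥ 7] ≤ μ/a = (9/4)/7 = 9/28.
Numerically: ≈ 0.321429.
(Since a = 7 > μ = 2.250000, the bound 9/28 is < 1 and informative.)

P[X ≥ 7] ≤ 9/28 ≈ 0.321429.


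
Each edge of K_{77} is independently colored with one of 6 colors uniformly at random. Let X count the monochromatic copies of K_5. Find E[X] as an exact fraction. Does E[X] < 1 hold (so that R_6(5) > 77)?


E[X] = C(77, 5) · 6^{1 − 10} = 19757815 · 6^{−9} = 19757815/10077696.
As a reduced fraction: E[X] = 19757815/10077696 ≈ 1.960549.
Is E[X] < 1? NO.
Since E[X] ≥ 1, the first-moment bound is inconclusive at n = 77; it does NOT by itself certify R_6(5) > 77.

E[X] = 19757815/10077696 ≈ 1.960549; E[X] ≥ 1; first-moment method inconclusive here.
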